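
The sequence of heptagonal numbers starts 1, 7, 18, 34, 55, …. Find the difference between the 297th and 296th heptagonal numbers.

Consecutive heptagonal numbers differ by 5n − 4: here 5·297 − 4 = 1481.

1481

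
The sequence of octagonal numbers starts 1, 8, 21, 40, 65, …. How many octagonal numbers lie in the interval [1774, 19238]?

56

The n-th octagonal number is n(3n−2).
Smallest index with value ≥ 1774: n = 25 (giving 1825).
Largest index with value ≤ 19238: n = 80 (giving 19040).
Indices 25 through 80: 56 terms.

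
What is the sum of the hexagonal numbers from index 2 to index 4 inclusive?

Σ i(2i−1) = 2Σi² − Σi over i = 2..4.
Σi = 10 − 1 = 9 and Σi² = 30 − 1 = 29.
2·29 − 1·9 = 49.

49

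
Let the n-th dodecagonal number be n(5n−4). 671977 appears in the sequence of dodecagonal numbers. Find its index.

Set n(5n−4) = 671977, giving 5n² − 4n − 671977 = 0.
The discriminant is 16 + 20·671977 = 13439556, and √13439556 = 3666.
So n = (4 + 3666) / 10 = 3670/10 = 367.

367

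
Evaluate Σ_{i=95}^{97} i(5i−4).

137098

Σ i(5i−4) = 5Σi² − 4Σi over i = 95..97.
Σi = 4753 − 4465 = 288 and Σi² = 308945 − 281295 = 27650.
5·27650 − 4·288 = 137098.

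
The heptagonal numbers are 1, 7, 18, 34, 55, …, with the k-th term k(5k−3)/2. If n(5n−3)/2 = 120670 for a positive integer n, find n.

Set n(5n−3)/2 = 120670, giving 5n² − 3n − 241340 = 0.
So n = (3 + 2197) / 10 = 2200/10 = 220.

220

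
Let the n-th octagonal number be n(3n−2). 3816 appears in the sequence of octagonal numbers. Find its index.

36

Set n(3n−2) = 3816, giving 3n² − 2n − 3816 = 0.
The discriminant is 4 + 12·3816 = 45796, and √45796 = 214.
So n = (2 + 214) / 6 = 216/6 = 36.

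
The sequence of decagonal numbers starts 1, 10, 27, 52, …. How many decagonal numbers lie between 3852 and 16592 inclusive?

The n-th decagonal number is n(4n−3).
Smallest index with value ≥ 3852: n = 32 (giving 4000).
Largest index with value ≤ 16592: n = 64 (giving 16192).
Indices 32 through 64: 33 terms.

33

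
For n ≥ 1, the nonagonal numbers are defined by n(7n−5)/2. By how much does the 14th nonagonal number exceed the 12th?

177

14·(7·14 − 5)/2 = 651 and 12·(7·12 − 5)/2 = 474.
Difference: 651 − 474 = 177.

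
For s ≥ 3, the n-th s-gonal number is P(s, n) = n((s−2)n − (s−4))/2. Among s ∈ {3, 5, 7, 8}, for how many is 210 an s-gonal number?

s = 3: P(3, 20) = 210. ✓
s = 5: P(5, 12) = 210. ✓
s = 7: P(7, 9) = 189 and P(7, 10) = 235; 210 is not s-gonal.
s = 8: P(8, 8) = 176 and P(8, 9) = 225; 210 is not s-gonal.
Hits: s ∈ {3, 5} → 2.

2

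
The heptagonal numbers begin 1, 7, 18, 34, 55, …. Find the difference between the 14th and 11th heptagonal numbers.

14·(5·14 − 3)/2 = 469 and 11·(5·11 − 3)/2 = 286.
Difference: 469 − 286 = 183.

183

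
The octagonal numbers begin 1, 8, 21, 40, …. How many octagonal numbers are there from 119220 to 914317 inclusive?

The n-th octagonal number is n(3n−2).
Smallest index with value ≥ 119220: n = 200 (giving 119600).
Largest index with value ≤ 914317: n = 552 (giving 913008).
Indices 200 through 552: 353 terms.

353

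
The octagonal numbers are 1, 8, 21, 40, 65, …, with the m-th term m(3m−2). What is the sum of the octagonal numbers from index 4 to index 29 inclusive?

Σ i(3i−2) = 3Σi² − 2Σi over i = 4..29.
Σi = 435 − 6 = 429 and Σi² = 8555 − 14 = 8541.
3·8541 − 2·429 = 24765.

24765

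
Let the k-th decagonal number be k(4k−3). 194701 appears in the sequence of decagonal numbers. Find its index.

Set n(4n−3) = 194701, giving 4n² − 3n − 194701 = 0.
The discriminant is 9 + 16·194701 = 3115225, and √3115225 = 1765.
So n = (3 + 1765) / 8 = 1768/8 = 221.

221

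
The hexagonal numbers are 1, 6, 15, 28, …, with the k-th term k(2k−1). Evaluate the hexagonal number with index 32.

2016

The 32nd hexagonal number is n(2n−1) with n = 32.
32·(2·32 − 1) = 32·63 = 2016.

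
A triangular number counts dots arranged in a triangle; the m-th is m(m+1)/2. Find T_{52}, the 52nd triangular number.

1378

52·53/2 = 2756/2 = 1378.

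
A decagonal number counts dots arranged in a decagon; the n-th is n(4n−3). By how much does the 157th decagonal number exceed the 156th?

1249

Consecutive decagonal numbers differ by 8n − 7: here 8·157 − 7 = 1249.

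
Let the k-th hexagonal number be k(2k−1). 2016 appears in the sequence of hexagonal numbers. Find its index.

32

Set n(2n−1) = 2016, giving 2n² − n − 2016 = 0.
So n = (1 + 127) / 4 = 128/4 = 32.
Check: 32·(2·32 − 1) = 2016. ✓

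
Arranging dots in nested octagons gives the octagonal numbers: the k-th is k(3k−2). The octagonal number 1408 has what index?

Set n(3n−2) = 1408, giving 3n² − 2n − 1408 = 0.
So n = (2 + 130) / 6 = 132/6 = 22.

22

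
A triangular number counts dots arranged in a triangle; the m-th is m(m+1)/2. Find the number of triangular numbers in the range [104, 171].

5

The n-th triangular number is n(n+1)/2.
Smallest index with value ≥ 104: n = 14 (giving 105).
Largest index with value ≤ 171: n = 18 (giving 171).
Indices 14 through 18: 5 terms.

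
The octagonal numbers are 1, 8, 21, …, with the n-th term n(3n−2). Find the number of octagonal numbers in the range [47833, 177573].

The n-th octagonal number is n(3n−2).
Smallest index with value ≥ 47833: n = 127 (giving 48133).
Largest index with value ≤ 177573: n = 243 (giving 176661).
Indices 127 through 243: 117 terms.

117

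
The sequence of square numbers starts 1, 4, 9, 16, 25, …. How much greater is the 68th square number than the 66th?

68² = 4624 and 66² = 4356.
Difference: 4624 − 4356 = 268.

268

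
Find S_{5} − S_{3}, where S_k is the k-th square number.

16

5² = 25 and 3² = 9.
Difference: 25 − 9 = 16.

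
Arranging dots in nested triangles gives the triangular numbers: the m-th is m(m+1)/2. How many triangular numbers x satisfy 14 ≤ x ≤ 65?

6

The n-th triangular number is n(n+1)/2.
Smallest index with value ≥ 14: n = 5 (giving 15).
Largest index with value ≤ 65: n = 10 (giving 55).
Indices 5 through 10: 6 terms.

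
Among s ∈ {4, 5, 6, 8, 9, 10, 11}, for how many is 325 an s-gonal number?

2

s = 4: P(4, 18) = 324 and P(4, 19) = 361; 325 is not s-gonal.
s = 5: P(5, 14) = 287 and P(5, 15) = 330; 325 is not s-gonal.
s = 6: P(6, 13) = 325. ✓
s = 8: P(8, 10) = 280 and P(8, 11) = 341; 325 is not s-gonal.
s = 9: P(9, 10) = 325. ✓
s = 10: P(10, 9) = 297 and P(10, 10) = 370; 325 is not s-gonal.
s = 11: P(11, 8) = 260 and P(11, 9) = 333; 325 is not s-gonal.
Hits: s ∈ {6, 9} → 2.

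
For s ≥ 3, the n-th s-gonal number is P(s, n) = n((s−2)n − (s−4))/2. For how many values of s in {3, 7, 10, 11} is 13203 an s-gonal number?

s = 3: P(3, 162) = 13203. ✓
s = 7: P(7, 72) = 12852 and P(7, 73) = 13213; 13203 is not s-gonal.
s = 10: P(10, 57) = 12825 and P(10, 58) = 13282; 13203 is not s-gonal.
s = 11: P(11, 54) = 12933 and P(11, 55) = 13420; 13203 is not s-gonal.
Hits: s ∈ {3} → 1.

1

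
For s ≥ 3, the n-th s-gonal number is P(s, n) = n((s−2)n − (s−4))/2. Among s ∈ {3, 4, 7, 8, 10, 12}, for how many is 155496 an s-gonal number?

s = 3: P(3, 557) = 155403 and P(3, 558) = 155961; 155496 is not s-gonal.
s = 4: P(4, 394) = 155236 and P(4, 395) = 156025; 155496 is not s-gonal.
s = 7: P(7, 249) = 154629 and P(7, 250) = 155875; 155496 is not s-gonal.
s = 8: P(8, 228) = 155496. ✓
s = 10: P(10, 197) = 154645 and P(10, 198) = 156222; 155496 is not s-gonal.
s = 12: P(12, 176) = 154176 and P(12, 177) = 155937; 155496 is not s-gonal.
Hits: s ∈ {8} → 1.

1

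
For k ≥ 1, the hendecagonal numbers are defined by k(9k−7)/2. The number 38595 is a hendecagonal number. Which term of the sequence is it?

Set n(9n−7)/2 = 38595, giving 9n² − 7n − 77190 = 0.
The discriminant is 49 + 72·38595 = 2778889, and √2778889 = 1667.
So n = (7 + 1667) / 18 = 1674/18 = 93.
Check: 93·(9·93 − 7)/2 = 38595. ✓

93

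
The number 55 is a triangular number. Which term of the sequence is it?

10

Set n(n+1)/2 = 55, giving n² + n − 110 = 0.
So n = (-1 + 21) / 2 = 20/2 = 10.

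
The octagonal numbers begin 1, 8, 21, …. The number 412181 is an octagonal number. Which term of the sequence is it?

371

Set n(3n−2) = 412181, giving 3n² − 2n − 412181 = 0.
The discriminant is 4 + 12·412181 = 4946176, and √4946176 = 2224.
So n = (2 + 2224) / 6 = 2226/6 = 371.
Check: 371·(3·371 − 2) = 412181. ✓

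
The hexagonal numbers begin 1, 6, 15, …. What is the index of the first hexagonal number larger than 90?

Solve n(2n−1) > 90 for integer n.
The largest n with value ≤ 90 is 6 (since 66 ≤ 90 < 91), so the first above is n = 7, value 91.

7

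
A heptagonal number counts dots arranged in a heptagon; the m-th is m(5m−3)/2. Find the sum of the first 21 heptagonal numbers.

7931

Σ i(5i−3)/2 = (5Σi² − 3Σi) / 2 over i = 1..21.
Σi = 231 and Σi² = 3311.
(5·3311 − 3·231) / 2 = 15862/2 = 7931.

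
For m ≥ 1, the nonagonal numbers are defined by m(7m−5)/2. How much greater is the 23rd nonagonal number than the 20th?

23·(7·23 − 5)/2 = 1794 and 20·(7·20 − 5)/2 = 1350.
Difference: 1794 − 1350 = 444.

444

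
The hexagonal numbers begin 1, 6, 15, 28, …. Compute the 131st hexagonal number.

34191

131·(2·131 − 1) = 131·261 = 34191.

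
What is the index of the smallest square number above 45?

Solve n² > 45 for integer n.
The largest n with value ≤ 45 is 6 (since 36 ≤ 45 < 49), so the first above is n = 7, value 49.

7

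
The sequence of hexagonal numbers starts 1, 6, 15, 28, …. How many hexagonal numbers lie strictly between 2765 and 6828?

21

The n-th hexagonal number is n(2n−1).
Smallest index with value > 2765: n = 38 (giving 2850).
Largest index with value < 6828: n = 58 (giving 6670).
Indices 38 through 58: 21 terms.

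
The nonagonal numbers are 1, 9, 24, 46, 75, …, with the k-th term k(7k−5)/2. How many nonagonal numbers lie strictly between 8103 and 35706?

53

The n-th nonagonal number is n(7n−5)/2.
Smallest index with value > 8103: n = 49 (giving 8281).
Largest index with value < 35706: n = 101 (giving 35451).
Indices 49 through 101: 53 terms.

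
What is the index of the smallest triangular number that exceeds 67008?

366

Solve n(n+1)/2 > 67008 for integer n.
The largest n with value ≤ 67008 is 365 (since 66795 ≤ 67008 < 67161), so the first above is n = 366, value 67161.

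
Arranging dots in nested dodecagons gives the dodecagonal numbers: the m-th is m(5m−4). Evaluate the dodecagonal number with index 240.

240·(5·240 − 4) = 240·1196 = 287040.

287040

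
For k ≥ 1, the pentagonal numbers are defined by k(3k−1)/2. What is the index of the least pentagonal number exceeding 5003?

Solve n(3n−1)/2 > 5003 for integer n.
The largest n with value ≤ 5003 is 57 (since 4845 ≤ 5003 < 5017), so the first above is n = 58, value 5017.

58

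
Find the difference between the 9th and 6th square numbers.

9² = 81 and 6² = 36.
Difference: 81 − 36 = 45.

45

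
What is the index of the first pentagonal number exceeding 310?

Solve n(3n−1)/2 > 310 for integer n.
The largest n with value ≤ 310 is 14 (since 287 ≤ 310 < 330), so the first above is n = 15, value 330.

15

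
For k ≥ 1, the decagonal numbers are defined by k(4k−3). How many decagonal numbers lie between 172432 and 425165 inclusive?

The n-th decagonal number is n(4n−3).
Smallest index with value ≥ 172432: n = 208 (giving 172432).
Largest index with value ≤ 425165: n = 326 (giving 424126).
Indices 208 through 326: 119 terms.

119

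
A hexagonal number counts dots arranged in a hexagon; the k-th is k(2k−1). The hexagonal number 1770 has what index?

Set n(2n−1) = 1770, giving 2n² − n − 1770 = 0.
The discriminant is 1 + 8·1770 = 14161, and √14161 = 119.
So n = (1 + 119) / 4 = 120/4 = 30.

30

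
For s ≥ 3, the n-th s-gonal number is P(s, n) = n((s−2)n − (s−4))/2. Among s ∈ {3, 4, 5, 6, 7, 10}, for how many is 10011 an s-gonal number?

2

s = 3: P(3, 141) = 10011. ✓
s = 4: P(4, 100) = 10000 and P(4, 101) = 10201; 10011 is not s-gonal.
s = 5: P(5, 81) = 9801 and P(5, 82) = 10045; 10011 is not s-gonal.
s = 6: P(6, 71) = 10011. ✓
s = 7: P(7, 63) = 9828 and P(7, 64) = 10144; 10011 is not s-gonal.
s = 10: P(10, 50) = 9850 and P(10, 51) = 10251; 10011 is not s-gonal.
Hits: s ∈ {3, 6} → 2.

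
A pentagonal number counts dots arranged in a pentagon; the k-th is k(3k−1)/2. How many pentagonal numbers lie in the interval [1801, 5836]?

28

The n-th pentagonal number is n(3n−1)/2.
Smallest index with value ≥ 1801: n = 35 (giving 1820).
Largest index with value ≤ 5836: n = 62 (giving 5735).
Indices 35 through 62: 28 terms.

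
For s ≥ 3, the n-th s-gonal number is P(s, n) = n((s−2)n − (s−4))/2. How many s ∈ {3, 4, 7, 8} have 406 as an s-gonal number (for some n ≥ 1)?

s = 3: P(3, 28) = 406. ✓
s = 4: P(4, 20) = 400 and P(4, 21) = 441; 406 is not s-gonal.
s = 7: P(7, 13) = 403 and P(7, 14) = 469; 406 is not s-gonal.
s = 8: P(8, 11) = 341 and P(8, 12) = 408; 406 is not s-gonal.
Hits: s ∈ {3} → 1.

1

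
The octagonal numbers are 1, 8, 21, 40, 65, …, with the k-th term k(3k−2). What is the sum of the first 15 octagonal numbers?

3480

Σ i(3i−2) = 3Σi² − 2Σi over i = 1..15.
Σi = 120 and Σi² = 1240.
3·1240 − 2·120 = 3480.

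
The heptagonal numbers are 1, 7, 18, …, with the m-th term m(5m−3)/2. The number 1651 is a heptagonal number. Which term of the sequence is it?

Set n(5n−3)/2 = 1651, giving 5n² − 3n − 3302 = 0.
The discriminant is 9 + 40·1651 = 66049, and √66049 = 257.
So n = (3 + 257) / 10 = 260/10 = 26.

26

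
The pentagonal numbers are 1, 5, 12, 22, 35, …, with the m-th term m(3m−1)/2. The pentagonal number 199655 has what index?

Set n(3n−1)/2 = 199655, giving 3n² − n − 399310 = 0.
So n = (1 + 2189) / 6 = 2190/6 = 365.

365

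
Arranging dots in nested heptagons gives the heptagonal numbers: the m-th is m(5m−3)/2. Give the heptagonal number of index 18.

783

18·(5·18 − 3)/2 = 18·87/2 = 783.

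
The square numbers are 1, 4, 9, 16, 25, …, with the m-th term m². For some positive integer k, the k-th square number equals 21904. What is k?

148

We need n² = 21904, so n = √21904 = 148.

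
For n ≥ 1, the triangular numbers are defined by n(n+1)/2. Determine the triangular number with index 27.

378

The 27th triangular number is n(n+1)/2 with n = 27.
27·28/2 = 756/2 = 378.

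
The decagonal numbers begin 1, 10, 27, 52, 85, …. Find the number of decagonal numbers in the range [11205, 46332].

The n-th decagonal number is n(4n−3).
Smallest index with value ≥ 11205: n = 54 (giving 11502).
Largest index with value ≤ 46332: n = 108 (giving 46332).
Indices 54 through 108: 55 terms.

55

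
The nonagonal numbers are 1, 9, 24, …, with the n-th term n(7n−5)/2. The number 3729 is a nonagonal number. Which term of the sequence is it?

33

Set n(7n−5)/2 = 3729, giving 7n² − 5n − 7458 = 0.
The discriminant is 25 + 56·3729 = 208849, and √208849 = 457.
So n = (5 + 457) / 14 = 462/14 = 33.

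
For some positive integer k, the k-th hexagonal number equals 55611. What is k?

167

Set n(2n−1) = 55611, giving 2n² − n − 55611 = 0.
The discriminant is 1 + 8·55611 = 444889, and √444889 = 667.
So n = (1 + 667) / 4 = 668/4 = 167.
Check: 167·(2·167 − 1) = 55611. ✓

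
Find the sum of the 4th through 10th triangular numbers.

210

Σ i(i+1)/2 = (Σi² + Σi) / 2 over i = 4..10.
Σi = 55 − 6 = 49 and Σi² = 385 − 14 = 371.
(1·371 + 1·49) / 2 = 420/2 = 210.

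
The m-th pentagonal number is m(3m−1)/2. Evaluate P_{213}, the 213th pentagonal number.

213·(3·213 − 1)/2 = 213·638/2 = 213·319 = 67947.

67947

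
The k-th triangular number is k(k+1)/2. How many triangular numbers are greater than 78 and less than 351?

The n-th triangular number is n(n+1)/2.
Smallest index with value > 78: n = 13 (giving 91).
Largest index with value < 351: n = 25 (giving 325).
Indices 13 through 25: 13 terms.

13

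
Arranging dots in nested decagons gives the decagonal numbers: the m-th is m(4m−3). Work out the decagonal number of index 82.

26650

The 82nd decagonal number is n(4n−3) with n = 82.
82·(4·82 − 3) = 82·325 = 26650.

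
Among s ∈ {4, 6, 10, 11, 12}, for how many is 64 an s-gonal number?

2

s = 4: P(4, 8) = 64. ✓
s = 6: P(6, 5) = 45 and P(6, 6) = 66; 64 is not s-gonal.
s = 10: P(10, 4) = 52 and P(10, 5) = 85; 64 is not s-gonal.
s = 11: P(11, 4) = 58 and P(11, 5) = 95; 64 is not s-gonal.
s = 12: P(12, 4) = 64. ✓
Hits: s ∈ {4, 12} → 2.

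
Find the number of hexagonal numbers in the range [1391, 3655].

17

The n-th hexagonal number is n(2n−1).
Smallest index with value ≥ 1391: n = 27 (giving 1431).
Largest index with value ≤ 3655: n = 43 (giving 3655).
Indices 27 through 43: 17 terms.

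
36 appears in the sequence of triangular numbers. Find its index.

8

Set n(n+1)/2 = 36, giving n² + n − 72 = 0.
The discriminant is 1 + 8·36 = 289, and √289 = 17.
So n = (-1 + 17) / 2 = 16/2 = 8.
Check: 8·9/2 = 36. ✓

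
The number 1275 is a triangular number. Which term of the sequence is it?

50

Set n(n+1)/2 = 1275, giving n² + n − 2550 = 0.
The discriminant is 1 + 8·1275 = 10201, and √10201 = 101.
So n = (-1 + 101) / 2 = 100/2 = 50.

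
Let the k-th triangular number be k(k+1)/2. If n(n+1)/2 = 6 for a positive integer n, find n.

Set n(n+1)/2 = 6, giving n² + n − 12 = 0.
The discriminant is 1 + 8·6 = 49, and √49 = 7.
So n = (-1 + 7) / 2 = 6/2 = 3.

3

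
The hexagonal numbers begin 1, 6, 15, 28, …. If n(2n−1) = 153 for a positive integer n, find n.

9

Set n(2n−1) = 153, giving 2n² − n − 153 = 0.
So n = (1 + 35) / 4 = 36/4 = 9.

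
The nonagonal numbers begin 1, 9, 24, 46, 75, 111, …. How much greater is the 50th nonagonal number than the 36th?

50·(7·50 − 5)/2 = 8625 and 36·(7·36 − 5)/2 = 4446.
Difference: 8625 − 4446 = 4179.

4179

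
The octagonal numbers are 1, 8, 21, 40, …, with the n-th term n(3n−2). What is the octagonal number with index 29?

2465

The 29th octagonal number is n(3n−2) with n = 29.
29·(3·29 − 2) = 29·85 = 2465.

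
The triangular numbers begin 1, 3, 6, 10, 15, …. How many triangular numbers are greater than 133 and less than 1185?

33

The n-th triangular number is n(n+1)/2.
Smallest index with value > 133: n = 16 (giving 136).
Largest index with value < 1185: n = 48 (giving 1176).
Indices 16 through 48: 33 terms.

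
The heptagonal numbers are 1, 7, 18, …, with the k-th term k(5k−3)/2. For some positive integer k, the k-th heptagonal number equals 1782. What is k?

27

Set n(5n−3)/2 = 1782, giving 5n² − 3n − 3564 = 0.
The discriminant is 9 + 40·1782 = 71289, and √71289 = 267.
So n = (3 + 267) / 10 = 270/10 = 27.
Check: 27·(5·27 − 3)/2 = 1782. ✓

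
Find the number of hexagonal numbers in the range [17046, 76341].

103

The n-th hexagonal number is n(2n−1).
Smallest index with value ≥ 17046: n = 93 (giving 17205).
Largest index with value ≤ 76341: n = 195 (giving 75855).
Indices 93 through 195: 103 terms.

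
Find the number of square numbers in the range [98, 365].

10

The n-th square number is n².
Smallest index with value ≥ 98: n = 10 (giving 100).
Largest index with value ≤ 365: n = 19 (giving 361).
Indices 10 through 19: 10 terms.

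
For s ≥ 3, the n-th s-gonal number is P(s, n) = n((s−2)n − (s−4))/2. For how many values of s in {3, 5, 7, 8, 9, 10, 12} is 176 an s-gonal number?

2

s = 3: P(3, 18) = 171 and P(3, 19) = 190; 176 is not s-gonal.
s = 5: P(5, 11) = 176. ✓
s = 7: P(7, 8) = 148 and P(7, 9) = 189; 176 is not s-gonal.
s = 8: P(8, 8) = 176. ✓
s = 9: P(9, 7) = 154 and P(9, 8) = 204; 176 is not s-gonal.
s = 10: P(10, 7) = 175 and P(10, 8) = 232; 176 is not s-gonal.
s = 12: P(12, 6) = 156 and P(12, 7) = 217; 176 is not s-gonal.
Hits: s ∈ {5, 8} → 2.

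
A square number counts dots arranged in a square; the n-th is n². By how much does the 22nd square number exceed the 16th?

228

22² = 484 and 16² = 256.
Difference: 484 − 256 = 228.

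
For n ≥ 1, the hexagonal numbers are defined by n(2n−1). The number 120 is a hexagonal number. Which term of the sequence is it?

Set n(2n−1) = 120, giving 2n² − n − 120 = 0.
So n = (1 + 31) / 4 = 32/4 = 8.

8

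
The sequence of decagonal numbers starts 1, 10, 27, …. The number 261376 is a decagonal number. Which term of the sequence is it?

Set n(4n−3) = 261376, giving 4n² − 3n − 261376 = 0.
So n = (3 + 2045) / 8 = 2048/8 = 256.

256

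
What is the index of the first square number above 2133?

Solve n² > 2133 for integer n.
The largest n with value ≤ 2133 is 46 (since 2116 ≤ 2133 < 2209), so the first above is n = 47, value 2209.

47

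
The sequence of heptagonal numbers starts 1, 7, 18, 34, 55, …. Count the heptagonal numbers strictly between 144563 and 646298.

The n-th heptagonal number is n(5n−3)/2.
Smallest index with value > 144563: n = 241 (giving 144841).
Largest index with value < 646298: n = 508 (giving 644398).
Indices 241 through 508: 268 terms.

268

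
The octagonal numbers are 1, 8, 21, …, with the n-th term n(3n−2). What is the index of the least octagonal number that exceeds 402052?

367

Solve n(3n−2) > 402052 for integer n.
The largest n with value ≤ 402052 is 366 (since 401136 ≤ 402052 < 403333), so the first above is n = 367, value 403333.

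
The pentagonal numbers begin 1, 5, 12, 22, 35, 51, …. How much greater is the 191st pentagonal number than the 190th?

571

Consecutive pentagonal numbers differ by 3n − 2: here 3·191 − 2 = 571.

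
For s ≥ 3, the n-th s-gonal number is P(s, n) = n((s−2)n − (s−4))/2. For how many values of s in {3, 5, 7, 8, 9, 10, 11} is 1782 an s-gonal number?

s = 3: P(3, 59) = 1770 and P(3, 60) = 1830; 1782 is not s-gonal.
s = 5: P(5, 34) = 1717 and P(5, 35) = 1820; 1782 is not s-gonal.
s = 7: P(7, 27) = 1782. ✓
s = 8: P(8, 24) = 1680 and P(8, 25) = 1825; 1782 is not s-gonal.
s = 9: P(9, 22) = 1639 and P(9, 23) = 1794; 1782 is not s-gonal.
s = 10: P(10, 21) = 1701 and P(10, 22) = 1870; 1782 is not s-gonal.
s = 11: P(11, 20) = 1730 and P(11, 21) = 1911; 1782 is not s-gonal.
Hits: s ∈ {7} → 1.

1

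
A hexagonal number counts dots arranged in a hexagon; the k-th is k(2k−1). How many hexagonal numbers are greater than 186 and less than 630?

The n-th hexagonal number is n(2n−1).
Smallest index with value > 186: n = 10 (giving 190).
Largest index with value < 630: n = 17 (giving 561).
Indices 10 through 17: 8 terms.

8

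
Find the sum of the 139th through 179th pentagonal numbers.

Σ i(3i−1)/2 = (3Σi² − Σi) / 2 over i = 139..179.
Σi = 16110 − 9591 = 6519 and Σi² = 1927830 − 885569 = 1042261.
(3·1042261 − 1·6519) / 2 = 3120264/2 = 1560132.

1560132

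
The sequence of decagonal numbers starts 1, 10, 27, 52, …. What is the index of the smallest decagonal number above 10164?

51

Solve n(4n−3) > 10164 for integer n.
The largest n with value ≤ 10164 is 50 (since 9850 ≤ 10164 < 10251), so the first above is n = 51, value 10251.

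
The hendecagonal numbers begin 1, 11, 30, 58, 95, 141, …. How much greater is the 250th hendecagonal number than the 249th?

2242

Consecutive hendecagonal numbers differ by 9n − 8: here 9·250 − 8 = 2242.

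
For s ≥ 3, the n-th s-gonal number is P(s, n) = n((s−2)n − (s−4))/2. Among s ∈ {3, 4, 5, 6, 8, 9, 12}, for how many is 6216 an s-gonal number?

2

s = 3: P(3, 111) = 6216. ✓
s = 4: P(4, 78) = 6084 and P(4, 79) = 6241; 6216 is not s-gonal.
s = 5: P(5, 64) = 6112 and P(5, 65) = 6305; 6216 is not s-gonal.
s = 6: P(6, 56) = 6216. ✓
s = 8: P(8, 45) = 5985 and P(8, 46) = 6256; 6216 is not s-gonal.
s = 9: P(9, 42) = 6069 and P(9, 43) = 6364; 6216 is not s-gonal.
s = 12: P(12, 35) = 5985 and P(12, 36) = 6336; 6216 is not s-gonal.
Hits: s ∈ {3, 6} → 2.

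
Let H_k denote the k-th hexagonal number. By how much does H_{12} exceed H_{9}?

12·(2·12 − 1) = 276 and 9·(2·9 − 1) = 153.
Difference: 276 − 153 = 123.

123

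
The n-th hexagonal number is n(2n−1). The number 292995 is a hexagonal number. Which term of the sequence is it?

383

Set n(2n−1) = 292995, giving 2n² − n − 292995 = 0.
The discriminant is 1 + 8·292995 = 2343961, and √2343961 = 1531.
So n = (1 + 1531) / 4 = 1532/4 = 383.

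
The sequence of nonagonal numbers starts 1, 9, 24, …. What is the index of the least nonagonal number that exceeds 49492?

Solve n(7n−5)/2 > 49492 for integer n.
The largest n with value ≤ 49492 is 119 (since 49266 ≤ 49492 < 50100), so the first above is n = 120, value 50100.

120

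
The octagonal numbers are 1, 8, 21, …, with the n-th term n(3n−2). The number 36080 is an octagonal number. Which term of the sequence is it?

110

Set n(3n−2) = 36080, giving 3n² − 2n − 36080 = 0.
So n = (2 + 658) / 6 = 660/6 = 110.
Check: 110·(3·110 − 2) = 36080. ✓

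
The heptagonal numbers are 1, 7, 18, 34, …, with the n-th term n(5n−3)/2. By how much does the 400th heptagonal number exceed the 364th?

68706

400·(5·400 − 3)/2 = 399400 and 364·(5·364 − 3)/2 = 330694.
Difference: 399400 − 330694 = 68706.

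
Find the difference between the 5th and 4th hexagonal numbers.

Consecutive hexagonal numbers differ by 4n − 3: here 4·5 − 3 = 17.

17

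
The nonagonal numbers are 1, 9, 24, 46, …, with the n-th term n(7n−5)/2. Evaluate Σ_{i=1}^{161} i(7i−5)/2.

4881681

Σ i(7i−5)/2 = (7Σi² − 5Σi) / 2 over i = 1..161.
Σi = 13041 and Σi² = 1404081.
(7·1404081 − 5·13041) / 2 = 9763362/2 = 4881681.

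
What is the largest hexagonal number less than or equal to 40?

28

Solve n(2n−1) ≤ 40 for integer n.
n = 4 gives 28 ≤ 40, while n = 5 gives 45 > 40; so the answer is 28.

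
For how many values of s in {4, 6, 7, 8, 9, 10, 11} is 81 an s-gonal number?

s = 4: P(4, 9) = 81. ✓
s = 6: P(6, 6) = 66 and P(6, 7) = 91; 81 is not s-gonal.
s = 7: P(7, 6) = 81. ✓
s = 8: P(8, 5) = 65 and P(8, 6) = 96; 81 is not s-gonal.
s = 9: P(9, 5) = 75 and P(9, 6) = 111; 81 is not s-gonal.
s = 10: P(10, 4) = 52 and P(10, 5) = 85; 81 is not s-gonal.
s = 11: P(11, 4) = 58 and P(11, 5) = 95; 81 is not s-gonal.
Hits: s ∈ {4, 7} → 2.

2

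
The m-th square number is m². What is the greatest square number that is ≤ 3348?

Solve n² ≤ 3348 for integer n.
n = 57 gives 3249 ≤ 3348, while n = 58 gives 3364 > 3348; so the answer is 3249.

3249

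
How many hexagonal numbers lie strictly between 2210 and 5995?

21

The n-th hexagonal number is n(2n−1).
Smallest index with value > 2210: n = 34 (giving 2278).
Largest index with value < 5995: n = 54 (giving 5778).
Indices 34 through 54: 21 terms.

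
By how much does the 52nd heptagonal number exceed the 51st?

256

Consecutive heptagonal numbers differ by 5n − 4: here 5·52 − 4 = 256.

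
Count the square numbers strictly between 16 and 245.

11

The n-th square number is n².
Smallest index with value > 16: n = 5 (giving 25).
Largest index with value < 245: n = 15 (giving 225).
Indices 5 through 15: 11 terms.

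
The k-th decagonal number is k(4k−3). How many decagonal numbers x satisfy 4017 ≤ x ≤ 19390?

The n-th decagonal number is n(4n−3).
Smallest index with value ≥ 4017: n = 33 (giving 4257).
Largest index with value ≤ 19390: n = 70 (giving 19390).
Indices 33 through 70: 38 terms.

38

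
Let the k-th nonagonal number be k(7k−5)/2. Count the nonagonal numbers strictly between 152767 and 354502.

109

The n-th nonagonal number is n(7n−5)/2.
Smallest index with value > 152767: n = 210 (giving 153825).
Largest index with value < 354502: n = 318 (giving 353139).
Indices 210 through 318: 109 terms.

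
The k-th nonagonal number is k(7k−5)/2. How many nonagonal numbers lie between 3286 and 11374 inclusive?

The n-th nonagonal number is n(7n−5)/2.
Smallest index with value ≥ 3286: n = 31 (giving 3286).
Largest index with value ≤ 11374: n = 57 (giving 11229).
Indices 31 through 57: 27 terms.

27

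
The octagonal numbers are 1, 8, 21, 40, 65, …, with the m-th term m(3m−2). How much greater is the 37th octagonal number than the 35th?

428

37·(3·37 − 2) = 4033 and 35·(3·35 − 2) = 3605.
Difference: 4033 − 3605 = 428.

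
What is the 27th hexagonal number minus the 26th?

Consecutive hexagonal numbers differ by 4n − 3: here 4·27 − 3 = 105.

105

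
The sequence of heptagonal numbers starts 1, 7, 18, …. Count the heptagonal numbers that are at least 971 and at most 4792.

24

The n-th heptagonal number is n(5n−3)/2.
Smallest index with value ≥ 971: n = 21 (giving 1071).
Largest index with value ≤ 4792: n = 44 (giving 4774).
Indices 21 through 44: 24 terms.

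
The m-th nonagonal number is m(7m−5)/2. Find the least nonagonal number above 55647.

56134

Solve n(7n−5)/2 > 55647 for integer n.
The largest n with value ≤ 55647 is 126 (since 55251 ≤ 55647 < 56134), so the first above is n = 127, value 56134.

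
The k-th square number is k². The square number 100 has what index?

We need n² = 100, so n = √100 = 10.
Check: 10² = 100. ✓

10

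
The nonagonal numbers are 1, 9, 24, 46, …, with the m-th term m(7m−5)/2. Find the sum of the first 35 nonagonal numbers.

Σ i(7i−5)/2 = (7Σi² − 5Σi) / 2 over i = 1..35.
Σi = 630 and Σi² = 14910.
(7·14910 − 5·630) / 2 = 101220/2 = 50610.

50610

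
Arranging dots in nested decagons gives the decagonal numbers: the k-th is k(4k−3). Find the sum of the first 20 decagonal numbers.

Σ i(4i−3) = 4Σi² − 3Σi over i = 1..20.
Σi = 210 and Σi² = 2870.
4·2870 − 3·210 = 10850.

10850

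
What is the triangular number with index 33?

561

33·34/2 = 1122/2 = 561.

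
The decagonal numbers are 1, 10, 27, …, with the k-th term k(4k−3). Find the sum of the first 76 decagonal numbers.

Σ i(4i−3) = 4Σi² − 3Σi over i = 1..76.
Σi = 2926 and Σi² = 149226.
4·149226 − 3·2926 = 588126.

588126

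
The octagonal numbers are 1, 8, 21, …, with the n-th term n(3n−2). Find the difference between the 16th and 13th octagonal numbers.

16·(3·16 − 2) = 736 and 13·(3·13 − 2) = 481.
Difference: 736 − 481 = 255.

255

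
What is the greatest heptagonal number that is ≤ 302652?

Solve n(5n−3)/2 ≤ 302652 for integer n.
n = 348 gives 302238 ≤ 302652, while n = 349 gives 303979 > 302652; so the answer is 302238.

302238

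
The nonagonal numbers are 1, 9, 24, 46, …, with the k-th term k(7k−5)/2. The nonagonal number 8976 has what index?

51

Set n(7n−5)/2 = 8976, giving 7n² − 5n − 17952 = 0.
The discriminant is 25 + 56·8976 = 502681, and √502681 = 709.
So n = (5 + 709) / 14 = 714/14 = 51.
Check: 51·(7·51 − 5)/2 = 8976. ✓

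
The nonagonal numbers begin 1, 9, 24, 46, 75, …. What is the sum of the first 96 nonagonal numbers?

1036736

Σ i(7i−5)/2 = (7Σi² − 5Σi) / 2 over i = 1..96.
Σi = 4656 and Σi² = 299536.
(7·299536 − 5·4656) / 2 = 2073472/2 = 1036736.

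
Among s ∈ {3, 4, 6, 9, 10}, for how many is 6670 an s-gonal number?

s = 3: P(3, 115) = 6670. ✓
s = 4: P(4, 81) = 6561 and P(4, 82) = 6724; 6670 is not s-gonal.
s = 6: P(6, 58) = 6670. ✓
s = 9: P(9, 44) = 6666 and P(9, 45) = 6975; 6670 is not s-gonal.
s = 10: P(10, 41) = 6601 and P(10, 42) = 6930; 6670 is not s-gonal.
Hits: s ∈ {3, 6} → 2.

2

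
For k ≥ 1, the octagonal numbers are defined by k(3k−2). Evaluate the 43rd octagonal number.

5461

43·(3·43 − 2) = 43·127 = 5461.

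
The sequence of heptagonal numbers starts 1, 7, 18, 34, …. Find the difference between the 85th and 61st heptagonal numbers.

85·(5·85 − 3)/2 = 17935 and 61·(5·61 − 3)/2 = 9211.
Difference: 17935 − 9211 = 8724.

8724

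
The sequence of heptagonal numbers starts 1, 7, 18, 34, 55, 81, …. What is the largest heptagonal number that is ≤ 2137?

2059

Solve n(5n−3)/2 ≤ 2137 for integer n.
n = 29 gives 2059 ≤ 2137, while n = 30 gives 2205 > 2137; so the answer is 2059.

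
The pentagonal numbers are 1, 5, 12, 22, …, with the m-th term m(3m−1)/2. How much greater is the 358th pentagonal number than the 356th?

358·(3·358 − 1)/2 = 192067 and 356·(3·356 − 1)/2 = 189926.
Difference: 192067 − 189926 = 2141.

2141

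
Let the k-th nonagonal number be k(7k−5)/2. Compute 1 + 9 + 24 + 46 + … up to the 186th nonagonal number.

7524506

Σ i(7i−5)/2 = (7Σi² − 5Σi) / 2 over i = 1..186.
Σi = 17391 and Σi² = 2162281.
(7·2162281 − 5·17391) / 2 = 15049012/2 = 7524506.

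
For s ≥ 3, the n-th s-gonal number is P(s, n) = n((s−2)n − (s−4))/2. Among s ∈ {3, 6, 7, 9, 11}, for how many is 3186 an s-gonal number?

2

s = 3: P(3, 79) = 3160 and P(3, 80) = 3240; 3186 is not s-gonal.
s = 6: P(6, 40) = 3160 and P(6, 41) = 3321; 3186 is not s-gonal.
s = 7: P(7, 36) = 3186. ✓
s = 9: P(9, 30) = 3075 and P(9, 31) = 3286; 3186 is not s-gonal.
s = 11: P(11, 27) = 3186. ✓
Hits: s ∈ {7, 11} → 2.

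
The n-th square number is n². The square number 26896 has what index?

We need n² = 26896, so n = √26896 = 164.

164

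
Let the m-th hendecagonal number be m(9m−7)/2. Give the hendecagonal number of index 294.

387933

294·(9·294 − 7)/2 = 294·2639/2 = 387933.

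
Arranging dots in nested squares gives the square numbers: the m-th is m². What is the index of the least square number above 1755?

42

Solve n² > 1755 for integer n.
The largest n with value ≤ 1755 is 41 (since 1681 ≤ 1755 < 1764), so the first above is n = 42, value 1764.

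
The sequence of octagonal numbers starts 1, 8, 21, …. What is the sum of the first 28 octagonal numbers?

22330

Σ i(3i−2) = 3Σi² − 2Σi over i = 1..28.
Σi = 406 and Σi² = 7714.
3·7714 − 2·406 = 22330.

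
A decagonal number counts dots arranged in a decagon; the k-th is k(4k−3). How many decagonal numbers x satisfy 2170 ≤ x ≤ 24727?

56

The n-th decagonal number is n(4n−3).
Smallest index with value ≥ 2170: n = 24 (giving 2232).
Largest index with value ≤ 24727: n = 79 (giving 24727).
Indices 24 through 79: 56 terms.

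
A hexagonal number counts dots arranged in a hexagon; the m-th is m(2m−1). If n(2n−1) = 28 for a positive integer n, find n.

Set n(2n−1) = 28, giving 2n² − n − 28 = 0.
The discriminant is 1 + 8·28 = 225, and √225 = 15.
So n = (1 + 15) / 4 = 16/4 = 4.

4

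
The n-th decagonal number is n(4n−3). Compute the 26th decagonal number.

2626

The 26th decagonal number is n(4n−3) with n = 26.
26·(4·26 − 3) = 26·101 = 2626.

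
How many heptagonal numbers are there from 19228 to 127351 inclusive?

The n-th heptagonal number is n(5n−3)/2.
Smallest index with value ≥ 19228: n = 88 (giving 19228).
Largest index with value ≤ 127351: n = 226 (giving 127351).
Indices 88 through 226: 139 terms.

139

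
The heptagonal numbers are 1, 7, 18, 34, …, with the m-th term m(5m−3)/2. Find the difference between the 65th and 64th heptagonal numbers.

321

Consecutive heptagonal numbers differ by 5n − 4: here 5·65 − 4 = 321.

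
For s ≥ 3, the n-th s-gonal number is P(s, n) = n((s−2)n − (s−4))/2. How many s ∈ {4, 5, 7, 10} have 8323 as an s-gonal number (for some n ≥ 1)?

s = 4: P(4, 91) = 8281 and P(4, 92) = 8464; 8323 is not s-gonal.
s = 5: P(5, 74) = 8177 and P(5, 75) = 8400; 8323 is not s-gonal.
s = 7: P(7, 58) = 8323. ✓
s = 10: P(10, 45) = 7965 and P(10, 46) = 8326; 8323 is not s-gonal.
Hits: s ∈ {7} → 1.

1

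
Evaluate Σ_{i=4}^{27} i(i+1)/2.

3644

Σ i(i+1)/2 = (Σi² + Σi) / 2 over i = 4..27.
Σi = 378 − 6 = 372 and Σi² = 6930 − 14 = 6916.
(1·6916 + 1·372) / 2 = 7288/2 = 3644.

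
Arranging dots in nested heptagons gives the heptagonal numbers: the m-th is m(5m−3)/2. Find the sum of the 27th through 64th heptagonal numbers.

Σ i(5i−3)/2 = (5Σi² − 3Σi) / 2 over i = 27..64.
Σi = 2080 − 351 = 1729 and Σi² = 89440 − 6201 = 83239.
(5·83239 − 3·1729) / 2 = 411008/2 = 205504.

205504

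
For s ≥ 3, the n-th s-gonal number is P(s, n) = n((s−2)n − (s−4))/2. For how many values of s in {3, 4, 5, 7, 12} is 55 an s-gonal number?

2

s = 3: P(3, 10) = 55. ✓
s = 4: P(4, 7) = 49 and P(4, 8) = 64; 55 is not s-gonal.
s = 5: P(5, 6) = 51 and P(5, 7) = 70; 55 is not s-gonal.
s = 7: P(7, 5) = 55. ✓
s = 12: P(12, 3) = 33 and P(12, 4) = 64; 55 is not s-gonal.
Hits: s ∈ {3, 7} → 2.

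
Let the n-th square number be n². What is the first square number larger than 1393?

Solve n² > 1393 for integer n.
The largest n with value ≤ 1393 is 37 (since 1369 ≤ 1393 < 1444), so the first above is n = 38, value 1444.

1444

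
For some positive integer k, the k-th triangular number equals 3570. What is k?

Set n(n+1)/2 = 3570, giving n² + n − 7140 = 0.
The discriminant is 1 + 8·3570 = 28561, and √28561 = 169.
So n = (-1 + 169) / 2 = 168/2 = 84.
Check: 84·85/2 = 3570. ✓

84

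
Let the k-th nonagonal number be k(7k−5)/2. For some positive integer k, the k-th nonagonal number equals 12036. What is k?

59

Set n(7n−5)/2 = 12036, giving 7n² − 5n − 24072 = 0.
So n = (5 + 821) / 14 = 826/14 = 59.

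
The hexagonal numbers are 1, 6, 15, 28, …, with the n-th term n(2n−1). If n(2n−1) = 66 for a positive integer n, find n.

6

Set n(2n−1) = 66, giving 2n² − n − 66 = 0.
The discriminant is 1 + 8·66 = 529, and √529 = 23.
So n = (1 + 23) / 4 = 24/4 = 6.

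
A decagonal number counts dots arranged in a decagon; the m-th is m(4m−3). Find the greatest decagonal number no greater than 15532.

Solve n(4n−3) ≤ 15532 for integer n.
n = 62 gives 15190 ≤ 15532, while n = 63 gives 15687 > 15532; so the answer is 15190.

15190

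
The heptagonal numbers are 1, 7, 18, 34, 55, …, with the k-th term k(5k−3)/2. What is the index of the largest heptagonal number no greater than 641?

Solve n(5n−3)/2 ≤ 641 for integer n.
n = 16 gives 616 ≤ 641, while n = 17 gives 697 > 641; so the answer is index 16.

16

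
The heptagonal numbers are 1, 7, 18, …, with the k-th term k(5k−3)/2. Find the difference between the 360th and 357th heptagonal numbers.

5373

360·(5·360 − 3)/2 = 323460 and 357·(5·357 − 3)/2 = 318087.
Difference: 323460 − 318087 = 5373.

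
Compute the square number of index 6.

The 6th square number is n² with n = 6.
6² = 36.

36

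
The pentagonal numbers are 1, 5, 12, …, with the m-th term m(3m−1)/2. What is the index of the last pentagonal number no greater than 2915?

Solve n(3n−1)/2 ≤ 2915 for integer n.
n = 44 gives 2882 ≤ 2915, while n = 45 gives 3015 > 2915; so the answer is index 44.

44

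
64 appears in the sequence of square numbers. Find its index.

We need n² = 64, so n = √64 = 8.
Check: 8² = 64. ✓

8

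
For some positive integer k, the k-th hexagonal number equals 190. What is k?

10

Set n(2n−1) = 190, giving 2n² − n − 190 = 0.
So n = (1 + 39) / 4 = 40/4 = 10.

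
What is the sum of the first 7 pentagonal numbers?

Σ i(3i−1)/2 = (3Σi² − Σi) / 2 over i = 1..7.
Σi = 28 and Σi² = 140.
(3·140 − 1·28) / 2 = 392/2 = 196.

196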